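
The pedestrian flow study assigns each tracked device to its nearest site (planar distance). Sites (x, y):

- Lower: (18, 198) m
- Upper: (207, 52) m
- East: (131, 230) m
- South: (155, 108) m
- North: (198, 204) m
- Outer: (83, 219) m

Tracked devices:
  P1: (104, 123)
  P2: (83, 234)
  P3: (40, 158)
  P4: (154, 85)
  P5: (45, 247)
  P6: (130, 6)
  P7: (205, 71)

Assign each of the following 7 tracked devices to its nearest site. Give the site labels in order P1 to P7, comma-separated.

South, Outer, Lower, South, Outer, Upper, Upper

P1 → South (d²=2826.00)
P2 → Outer (d²=225.00)
P3 → Lower (d²=2084.00)
P4 → South (d²=530.00)
P5 → Outer (d²=2228.00)
P6 → Upper (d²=8045.00)
P7 → Upper (d²=365.00)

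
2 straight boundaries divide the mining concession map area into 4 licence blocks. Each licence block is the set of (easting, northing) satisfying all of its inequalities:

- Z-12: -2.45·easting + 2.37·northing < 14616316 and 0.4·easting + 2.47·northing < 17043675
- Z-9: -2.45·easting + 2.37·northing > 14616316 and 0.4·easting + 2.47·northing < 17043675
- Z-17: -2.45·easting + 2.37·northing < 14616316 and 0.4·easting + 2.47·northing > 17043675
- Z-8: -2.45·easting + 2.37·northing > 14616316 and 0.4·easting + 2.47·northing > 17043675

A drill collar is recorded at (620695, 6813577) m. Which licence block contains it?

-2.45·620695 + 2.37·6813577 = 14627474.740, which is > 14616316
0.4·620695 + 2.47·6813577 = 17077813.190, which is > 17043675
This sign pattern matches Z-8.

Z-8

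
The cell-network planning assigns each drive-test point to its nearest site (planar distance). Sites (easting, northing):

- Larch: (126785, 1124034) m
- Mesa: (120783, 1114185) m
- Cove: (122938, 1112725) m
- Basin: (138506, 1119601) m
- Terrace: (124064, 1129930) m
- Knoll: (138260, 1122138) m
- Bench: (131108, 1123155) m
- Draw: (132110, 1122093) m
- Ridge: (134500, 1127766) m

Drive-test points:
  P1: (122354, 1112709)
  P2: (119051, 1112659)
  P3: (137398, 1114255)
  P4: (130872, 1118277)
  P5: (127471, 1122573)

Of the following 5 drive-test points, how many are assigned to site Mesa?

1

P1 → Cove
P2 → Mesa
P3 → Basin
P4 → Draw
P5 → Larch
1 of the 5 goes to Mesa.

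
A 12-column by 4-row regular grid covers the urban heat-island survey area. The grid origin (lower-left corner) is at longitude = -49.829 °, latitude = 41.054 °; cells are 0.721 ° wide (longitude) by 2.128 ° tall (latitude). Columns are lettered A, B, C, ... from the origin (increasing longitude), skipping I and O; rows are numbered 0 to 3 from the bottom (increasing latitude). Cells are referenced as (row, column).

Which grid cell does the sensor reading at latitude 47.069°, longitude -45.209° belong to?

Column index: ⌊(-45.209 − -49.829) / 0.721⌋ = ⌊6.408⌋ = 6 → column G
Row offset from origin: ⌊(47.069 − 41.054) / 2.128⌋ = ⌊2.827⌋ = 2 → row 2

(2, G)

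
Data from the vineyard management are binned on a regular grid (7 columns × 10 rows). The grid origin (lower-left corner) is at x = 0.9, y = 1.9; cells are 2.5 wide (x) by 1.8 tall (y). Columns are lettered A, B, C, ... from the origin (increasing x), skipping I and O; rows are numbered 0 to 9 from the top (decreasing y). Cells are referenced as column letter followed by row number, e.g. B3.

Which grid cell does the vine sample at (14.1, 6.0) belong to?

F7

Column index: ⌊(14.1 − 0.9) / 2.5⌋ = ⌊5.280⌋ = 5 → column F
Row offset from origin: ⌊(6.0 − 1.9) / 1.8⌋ = ⌊2.278⌋ = 2 → row 7 (counted from top)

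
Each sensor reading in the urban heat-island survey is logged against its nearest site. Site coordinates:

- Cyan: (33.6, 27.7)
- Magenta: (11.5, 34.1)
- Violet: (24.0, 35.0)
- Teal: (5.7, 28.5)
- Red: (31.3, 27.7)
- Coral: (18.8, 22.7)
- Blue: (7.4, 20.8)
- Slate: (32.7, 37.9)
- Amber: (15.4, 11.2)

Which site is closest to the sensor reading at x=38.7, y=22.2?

Squared distances to each site:
Cyan: 56.260; Magenta: 881.450; Violet: 379.930; Teal: 1128.690; Red: 85.010; Coral: 396.260; Blue: 981.650; Slate: 282.490; Amber: 663.890.
Minimum at Cyan.

Cyan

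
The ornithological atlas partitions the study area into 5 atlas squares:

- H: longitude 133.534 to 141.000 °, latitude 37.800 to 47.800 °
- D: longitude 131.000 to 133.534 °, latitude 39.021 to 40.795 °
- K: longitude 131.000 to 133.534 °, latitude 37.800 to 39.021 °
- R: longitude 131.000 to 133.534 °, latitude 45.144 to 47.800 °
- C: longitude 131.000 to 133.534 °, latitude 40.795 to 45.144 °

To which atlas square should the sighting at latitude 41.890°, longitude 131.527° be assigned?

C

The point has longitude = 131.527 and latitude = 41.890.
Only C satisfies 131.000 ≤ longitude ≤ 133.534 and 40.795 ≤ latitude ≤ 45.144.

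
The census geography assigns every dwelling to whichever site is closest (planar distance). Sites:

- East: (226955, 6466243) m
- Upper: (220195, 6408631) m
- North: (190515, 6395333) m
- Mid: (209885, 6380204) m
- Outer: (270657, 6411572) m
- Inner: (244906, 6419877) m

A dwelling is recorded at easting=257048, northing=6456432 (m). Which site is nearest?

Squared distances to each site:
East: 1001844370.000; Upper: 3643079210.000; North: 8159727890.000; Mid: 8035056553.000; Outer: 2197624481.000; Inner: 1483696189.000.
Minimum at East.

East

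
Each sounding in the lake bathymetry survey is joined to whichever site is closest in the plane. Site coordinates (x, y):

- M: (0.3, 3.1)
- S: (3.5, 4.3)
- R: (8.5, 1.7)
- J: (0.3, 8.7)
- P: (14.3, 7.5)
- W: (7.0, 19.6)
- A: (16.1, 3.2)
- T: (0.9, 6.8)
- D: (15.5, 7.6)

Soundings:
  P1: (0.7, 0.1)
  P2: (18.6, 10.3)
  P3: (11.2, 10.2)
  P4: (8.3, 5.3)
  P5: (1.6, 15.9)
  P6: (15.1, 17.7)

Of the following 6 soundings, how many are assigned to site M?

P1 → M
P2 → D
P3 → P
P4 → R
P5 → W
P6 → W
1 of the 6 goes to M.

1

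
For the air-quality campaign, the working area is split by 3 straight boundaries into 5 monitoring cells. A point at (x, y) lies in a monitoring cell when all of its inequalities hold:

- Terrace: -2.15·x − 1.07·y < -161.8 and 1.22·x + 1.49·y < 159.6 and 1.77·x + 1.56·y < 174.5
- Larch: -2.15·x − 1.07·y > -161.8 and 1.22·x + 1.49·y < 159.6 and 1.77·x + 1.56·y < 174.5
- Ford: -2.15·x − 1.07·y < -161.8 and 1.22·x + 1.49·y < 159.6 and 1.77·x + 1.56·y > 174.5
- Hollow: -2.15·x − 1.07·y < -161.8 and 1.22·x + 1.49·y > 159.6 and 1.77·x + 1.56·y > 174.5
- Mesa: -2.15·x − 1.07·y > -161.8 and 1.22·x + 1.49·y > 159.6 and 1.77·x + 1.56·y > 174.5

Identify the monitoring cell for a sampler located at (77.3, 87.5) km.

Hollow

-2.15·77.3 − 1.07·87.5 = -259.820, which is < -161.8
1.22·77.3 + 1.49·87.5 = 224.681, which is > 159.6
1.77·77.3 + 1.56·87.5 = 273.321, which is > 174.5
This sign pattern matches Hollow.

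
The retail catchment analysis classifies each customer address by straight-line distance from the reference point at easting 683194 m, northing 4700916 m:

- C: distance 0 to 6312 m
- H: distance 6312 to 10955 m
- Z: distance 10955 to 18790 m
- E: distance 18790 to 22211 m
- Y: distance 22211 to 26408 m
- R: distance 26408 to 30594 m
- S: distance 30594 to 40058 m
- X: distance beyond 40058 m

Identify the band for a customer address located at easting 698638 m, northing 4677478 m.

R

Distance = √((698638−683194)² + (4677478−4700916)²) = √(238517136.000 + 549339844.000) = 28068.790 m.
26408 ≤ 28068.790 < 30594 → R.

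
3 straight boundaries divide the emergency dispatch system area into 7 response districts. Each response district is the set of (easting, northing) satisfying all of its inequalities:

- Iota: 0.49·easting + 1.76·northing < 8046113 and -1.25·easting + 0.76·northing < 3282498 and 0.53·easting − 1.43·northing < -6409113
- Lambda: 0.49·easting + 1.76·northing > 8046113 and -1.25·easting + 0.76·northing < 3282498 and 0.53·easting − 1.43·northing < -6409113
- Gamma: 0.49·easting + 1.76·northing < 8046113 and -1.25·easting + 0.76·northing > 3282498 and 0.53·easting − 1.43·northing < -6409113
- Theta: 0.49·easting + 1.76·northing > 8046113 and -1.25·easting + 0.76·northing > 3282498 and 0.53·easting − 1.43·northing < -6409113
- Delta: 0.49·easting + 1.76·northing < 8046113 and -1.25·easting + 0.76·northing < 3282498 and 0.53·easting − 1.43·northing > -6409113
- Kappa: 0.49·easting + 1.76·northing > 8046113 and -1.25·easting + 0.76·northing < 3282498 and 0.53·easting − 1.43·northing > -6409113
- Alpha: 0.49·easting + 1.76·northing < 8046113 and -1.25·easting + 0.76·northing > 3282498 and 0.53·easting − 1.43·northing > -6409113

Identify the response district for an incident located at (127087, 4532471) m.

Gamma

0.49·127087 + 1.76·4532471 = 8039421.590, which is < 8046113
-1.25·127087 + 0.76·4532471 = 3285819.210, which is > 3282498
0.53·127087 − 1.43·4532471 = -6414077.420, which is < -6409113
This sign pattern matches Gamma.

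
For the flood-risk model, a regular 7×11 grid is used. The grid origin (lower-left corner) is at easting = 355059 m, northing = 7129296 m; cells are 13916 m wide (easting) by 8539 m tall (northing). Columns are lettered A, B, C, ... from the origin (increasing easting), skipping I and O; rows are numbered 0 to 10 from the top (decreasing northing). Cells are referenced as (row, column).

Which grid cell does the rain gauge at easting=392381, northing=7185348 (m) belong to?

Column index: ⌊(392381 − 355059) / 13916⌋ = ⌊2.682⌋ = 2 → column C
Row offset from origin: ⌊(7185348 − 7129296) / 8539⌋ = ⌊6.564⌋ = 6 → row 4 (counted from top)

(4, C)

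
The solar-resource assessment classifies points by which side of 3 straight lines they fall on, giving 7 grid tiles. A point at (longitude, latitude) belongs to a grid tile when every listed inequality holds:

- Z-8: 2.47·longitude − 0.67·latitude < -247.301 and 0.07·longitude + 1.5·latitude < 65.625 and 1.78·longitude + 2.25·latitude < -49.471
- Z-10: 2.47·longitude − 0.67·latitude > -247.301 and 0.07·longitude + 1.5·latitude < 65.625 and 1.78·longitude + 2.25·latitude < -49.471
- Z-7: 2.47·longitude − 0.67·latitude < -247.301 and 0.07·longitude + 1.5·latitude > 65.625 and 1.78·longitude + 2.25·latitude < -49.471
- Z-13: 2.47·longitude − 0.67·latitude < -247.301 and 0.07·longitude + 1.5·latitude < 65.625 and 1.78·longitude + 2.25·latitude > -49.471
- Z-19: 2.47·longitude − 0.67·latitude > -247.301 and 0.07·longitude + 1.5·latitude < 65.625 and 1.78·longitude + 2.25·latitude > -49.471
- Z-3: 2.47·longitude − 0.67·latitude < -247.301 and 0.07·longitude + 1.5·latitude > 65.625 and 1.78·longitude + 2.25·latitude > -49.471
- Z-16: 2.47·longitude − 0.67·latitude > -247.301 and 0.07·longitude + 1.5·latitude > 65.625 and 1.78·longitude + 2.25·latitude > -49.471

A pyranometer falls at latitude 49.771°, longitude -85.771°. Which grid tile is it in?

Z-16

2.47·-85.771 − 0.67·49.771 = -245.201, which is > -247.301
0.07·-85.771 + 1.5·49.771 = 68.653, which is > 65.625
1.78·-85.771 + 2.25·49.771 = -40.688, which is > -49.471
This sign pattern matches Z-16.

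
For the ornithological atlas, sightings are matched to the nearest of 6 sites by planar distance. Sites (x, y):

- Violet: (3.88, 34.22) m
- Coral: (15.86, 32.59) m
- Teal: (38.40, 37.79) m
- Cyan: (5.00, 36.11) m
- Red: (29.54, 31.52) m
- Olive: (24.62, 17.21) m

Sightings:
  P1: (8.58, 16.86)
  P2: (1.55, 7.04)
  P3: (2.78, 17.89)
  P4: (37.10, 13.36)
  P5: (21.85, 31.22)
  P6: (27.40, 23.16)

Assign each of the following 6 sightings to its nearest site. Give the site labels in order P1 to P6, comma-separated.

Olive, Olive, Violet, Olive, Coral, Olive

P1 → Olive (d²=257.40)
P2 → Olive (d²=635.65)
P3 → Violet (d²=267.88)
P4 → Olive (d²=170.57)
P5 → Coral (d²=37.76)
P6 → Olive (d²=43.13)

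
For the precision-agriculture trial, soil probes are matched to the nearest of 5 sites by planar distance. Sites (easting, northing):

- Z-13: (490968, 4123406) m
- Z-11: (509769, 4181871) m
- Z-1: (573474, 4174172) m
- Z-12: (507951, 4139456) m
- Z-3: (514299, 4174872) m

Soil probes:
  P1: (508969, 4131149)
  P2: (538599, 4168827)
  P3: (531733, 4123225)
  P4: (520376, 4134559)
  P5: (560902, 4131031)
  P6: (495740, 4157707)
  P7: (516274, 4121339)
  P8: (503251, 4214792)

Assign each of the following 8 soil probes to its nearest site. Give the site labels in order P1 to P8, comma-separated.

Z-12, Z-3, Z-12, Z-12, Z-1, Z-12, Z-12, Z-11

P1 → Z-12 (d²=70042573.00)
P2 → Z-3 (d²=627032025.00)
P3 → Z-12 (d²=829028885.00)
P4 → Z-12 (d²=178361234.00)
P5 → Z-1 (d²=2019201065.00)
P6 → Z-12 (d²=482207522.00)
P7 → Z-12 (d²=397498018.00)
P8 → Z-11 (d²=1126276565.00)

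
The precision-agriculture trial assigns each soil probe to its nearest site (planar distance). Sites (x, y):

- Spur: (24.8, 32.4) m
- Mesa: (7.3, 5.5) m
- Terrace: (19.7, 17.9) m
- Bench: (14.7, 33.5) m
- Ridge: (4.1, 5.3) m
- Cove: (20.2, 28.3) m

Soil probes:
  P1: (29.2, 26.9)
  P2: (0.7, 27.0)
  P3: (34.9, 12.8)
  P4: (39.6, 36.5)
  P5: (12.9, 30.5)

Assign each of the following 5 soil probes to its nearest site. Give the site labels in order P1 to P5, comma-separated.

P1 → Spur (d²=49.61)
P2 → Bench (d²=238.25)
P3 → Terrace (d²=257.05)
P4 → Spur (d²=235.85)
P5 → Bench (d²=12.24)

Spur, Bench, Terrace, Spur, Bench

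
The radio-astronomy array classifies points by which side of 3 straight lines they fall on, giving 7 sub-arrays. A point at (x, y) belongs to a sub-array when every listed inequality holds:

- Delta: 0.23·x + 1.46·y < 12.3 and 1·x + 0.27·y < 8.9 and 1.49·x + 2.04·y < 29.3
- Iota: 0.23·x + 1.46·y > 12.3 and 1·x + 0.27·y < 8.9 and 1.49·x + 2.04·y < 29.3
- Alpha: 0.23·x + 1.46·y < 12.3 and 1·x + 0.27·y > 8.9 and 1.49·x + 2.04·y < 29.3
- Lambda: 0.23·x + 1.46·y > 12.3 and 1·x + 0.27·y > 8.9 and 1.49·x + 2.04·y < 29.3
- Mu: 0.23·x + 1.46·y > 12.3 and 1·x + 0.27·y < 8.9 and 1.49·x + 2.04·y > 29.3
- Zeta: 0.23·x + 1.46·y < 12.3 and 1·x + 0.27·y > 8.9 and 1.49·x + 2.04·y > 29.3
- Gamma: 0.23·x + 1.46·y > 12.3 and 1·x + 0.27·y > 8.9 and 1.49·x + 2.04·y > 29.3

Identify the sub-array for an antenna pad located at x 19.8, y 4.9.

Zeta

0.23·19.8 + 1.46·4.9 = 11.708, which is < 12.3
1·19.8 + 0.27·4.9 = 21.123, which is > 8.9
1.49·19.8 + 2.04·4.9 = 39.498, which is > 29.3
This sign pattern matches Zeta.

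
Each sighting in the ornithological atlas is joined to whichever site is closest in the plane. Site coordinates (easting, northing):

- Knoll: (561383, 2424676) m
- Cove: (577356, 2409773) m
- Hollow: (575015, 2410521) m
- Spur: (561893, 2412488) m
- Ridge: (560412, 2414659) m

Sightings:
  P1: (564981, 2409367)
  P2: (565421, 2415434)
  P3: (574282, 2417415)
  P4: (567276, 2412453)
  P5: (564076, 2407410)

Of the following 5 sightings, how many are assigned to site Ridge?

0

P1 → Spur
P2 → Spur
P3 → Hollow
P4 → Spur
P5 → Spur
0 of the 5 go to Ridge.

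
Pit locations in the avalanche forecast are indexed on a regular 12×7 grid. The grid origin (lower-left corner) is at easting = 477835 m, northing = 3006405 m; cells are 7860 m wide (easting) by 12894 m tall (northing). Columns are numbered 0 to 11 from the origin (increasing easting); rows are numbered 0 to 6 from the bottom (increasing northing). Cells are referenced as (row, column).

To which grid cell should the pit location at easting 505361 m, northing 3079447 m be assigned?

(5, 3)

Column index: ⌊(505361 − 477835) / 7860⌋ = ⌊3.502⌋ = 3
Row offset from origin: ⌊(3079447 − 3006405) / 12894⌋ = ⌊5.665⌋ = 5 → row 5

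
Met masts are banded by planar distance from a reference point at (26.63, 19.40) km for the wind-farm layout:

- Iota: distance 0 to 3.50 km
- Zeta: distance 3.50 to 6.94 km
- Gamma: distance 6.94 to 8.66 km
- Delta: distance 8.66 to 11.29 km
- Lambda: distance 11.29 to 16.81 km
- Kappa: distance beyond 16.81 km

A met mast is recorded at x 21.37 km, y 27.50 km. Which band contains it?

Delta

Distance = √((21.37−26.63)² + (27.50−19.40)²) = √(27.668 + 65.610) = 9.658 km.
8.66 ≤ 9.658 < 11.29 → Delta.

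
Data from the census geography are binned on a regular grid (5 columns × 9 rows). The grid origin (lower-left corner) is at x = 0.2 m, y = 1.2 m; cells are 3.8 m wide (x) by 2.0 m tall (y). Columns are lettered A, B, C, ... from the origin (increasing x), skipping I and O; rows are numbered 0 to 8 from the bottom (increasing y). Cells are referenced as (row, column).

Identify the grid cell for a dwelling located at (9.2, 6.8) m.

(2, C)

Column index: ⌊(9.2 − 0.2) / 3.8⌋ = ⌊2.368⌋ = 2 → column C
Row offset from origin: ⌊(6.8 − 1.2) / 2.0⌋ = ⌊2.800⌋ = 2 → row 2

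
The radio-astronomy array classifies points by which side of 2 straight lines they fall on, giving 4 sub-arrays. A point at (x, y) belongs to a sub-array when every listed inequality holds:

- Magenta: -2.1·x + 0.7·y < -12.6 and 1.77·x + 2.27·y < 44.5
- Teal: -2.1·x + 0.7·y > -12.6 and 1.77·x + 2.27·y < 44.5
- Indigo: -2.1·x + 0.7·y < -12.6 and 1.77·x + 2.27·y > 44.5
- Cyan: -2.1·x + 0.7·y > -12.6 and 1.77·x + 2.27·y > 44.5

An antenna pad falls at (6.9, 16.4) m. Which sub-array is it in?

-2.1·6.9 + 0.7·16.4 = -3.010, which is > -12.6
1.77·6.9 + 2.27·16.4 = 49.441, which is > 44.5
This sign pattern matches Cyan.

Cyan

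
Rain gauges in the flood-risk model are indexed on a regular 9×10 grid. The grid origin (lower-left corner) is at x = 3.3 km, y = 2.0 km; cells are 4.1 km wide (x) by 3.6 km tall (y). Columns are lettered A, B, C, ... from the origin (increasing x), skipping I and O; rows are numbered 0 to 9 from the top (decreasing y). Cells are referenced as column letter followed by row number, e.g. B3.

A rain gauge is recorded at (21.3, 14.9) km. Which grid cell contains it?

E6

Column index: ⌊(21.3 − 3.3) / 4.1⌋ = ⌊4.390⌋ = 4 → column E
Row offset from origin: ⌊(14.9 − 2.0) / 3.6⌋ = ⌊3.583⌋ = 3 → row 6 (counted from top)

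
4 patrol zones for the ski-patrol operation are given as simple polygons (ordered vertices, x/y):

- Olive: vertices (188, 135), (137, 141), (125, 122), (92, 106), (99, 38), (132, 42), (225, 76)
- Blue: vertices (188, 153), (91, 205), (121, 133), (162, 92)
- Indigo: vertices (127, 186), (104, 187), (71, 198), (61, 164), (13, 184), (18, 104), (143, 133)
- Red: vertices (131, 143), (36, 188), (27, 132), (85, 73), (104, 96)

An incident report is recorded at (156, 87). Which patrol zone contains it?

Cast a ray rightward from (156, 87). For each polygon, the edges (by vertex number in listed order) whose endpoints lie on opposite sides of y = 87, where each meets that height, and whether that is right or left of the point:
Olive: 4–5 at x≈94.0 (left), 7–1 at x≈218.1 (right) → 1 crossing.
Blue: no edge straddles that height → 0 crossings.
Indigo: no edge straddles that height → 0 crossings.
Red: 3–4 at x≈71.2 (left), 4–5 at x≈96.6 (left) → 0 crossings.
Only Olive has an odd count, so the point is inside Olive.

Olive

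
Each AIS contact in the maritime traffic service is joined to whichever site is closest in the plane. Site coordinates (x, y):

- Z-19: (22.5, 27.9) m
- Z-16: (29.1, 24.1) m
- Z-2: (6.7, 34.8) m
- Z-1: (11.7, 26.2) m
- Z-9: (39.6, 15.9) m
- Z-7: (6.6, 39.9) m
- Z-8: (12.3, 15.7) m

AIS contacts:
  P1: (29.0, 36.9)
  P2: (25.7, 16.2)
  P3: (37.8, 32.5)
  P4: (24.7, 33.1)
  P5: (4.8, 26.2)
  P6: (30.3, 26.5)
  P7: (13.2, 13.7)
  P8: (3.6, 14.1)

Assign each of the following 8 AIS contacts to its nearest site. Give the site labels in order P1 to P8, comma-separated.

Z-19, Z-16, Z-16, Z-19, Z-1, Z-16, Z-8, Z-8

P1 → Z-19 (d²=123.25)
P2 → Z-16 (d²=73.97)
P3 → Z-16 (d²=146.25)
P4 → Z-19 (d²=31.88)
P5 → Z-1 (d²=47.61)
P6 → Z-16 (d²=7.20)
P7 → Z-8 (d²=4.81)
P8 → Z-8 (d²=78.25)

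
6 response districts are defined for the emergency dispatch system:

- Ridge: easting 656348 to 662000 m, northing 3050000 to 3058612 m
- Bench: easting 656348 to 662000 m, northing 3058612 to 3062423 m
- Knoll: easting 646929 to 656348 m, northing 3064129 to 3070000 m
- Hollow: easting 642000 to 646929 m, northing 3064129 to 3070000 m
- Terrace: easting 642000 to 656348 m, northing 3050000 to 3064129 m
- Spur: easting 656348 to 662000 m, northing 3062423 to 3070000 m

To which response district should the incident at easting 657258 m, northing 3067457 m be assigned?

The point has easting = 657258 and northing = 3067457.
Only Spur satisfies 656348 ≤ easting ≤ 662000 and 3062423 ≤ northing ≤ 3070000.

Spur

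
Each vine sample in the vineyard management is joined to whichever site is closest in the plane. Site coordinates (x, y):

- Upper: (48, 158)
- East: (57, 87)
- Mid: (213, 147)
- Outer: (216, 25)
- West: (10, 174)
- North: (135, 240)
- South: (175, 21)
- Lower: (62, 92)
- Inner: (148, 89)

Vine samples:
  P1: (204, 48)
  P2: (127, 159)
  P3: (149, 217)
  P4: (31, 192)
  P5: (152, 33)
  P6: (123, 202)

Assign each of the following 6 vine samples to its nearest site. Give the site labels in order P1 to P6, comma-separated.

Outer, Inner, North, West, South, North

P1 → Outer (d²=673.00)
P2 → Inner (d²=5341.00)
P3 → North (d²=725.00)
P4 → West (d²=765.00)
P5 → South (d²=673.00)
P6 → North (d²=1588.00)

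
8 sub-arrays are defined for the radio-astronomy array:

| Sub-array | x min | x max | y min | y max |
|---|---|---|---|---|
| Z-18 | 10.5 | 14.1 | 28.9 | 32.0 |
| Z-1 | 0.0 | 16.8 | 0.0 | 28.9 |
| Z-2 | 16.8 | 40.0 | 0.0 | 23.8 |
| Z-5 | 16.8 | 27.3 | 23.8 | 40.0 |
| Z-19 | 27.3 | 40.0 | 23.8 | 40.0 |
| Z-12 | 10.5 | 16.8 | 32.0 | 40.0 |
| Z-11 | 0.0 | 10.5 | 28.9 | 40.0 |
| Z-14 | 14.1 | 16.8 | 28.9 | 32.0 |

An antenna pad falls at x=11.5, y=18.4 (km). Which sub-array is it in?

Z-1

The point has x = 11.5 and y = 18.4.
Only Z-1 satisfies 0.0 ≤ x ≤ 16.8 and 0.0 ≤ y ≤ 28.9.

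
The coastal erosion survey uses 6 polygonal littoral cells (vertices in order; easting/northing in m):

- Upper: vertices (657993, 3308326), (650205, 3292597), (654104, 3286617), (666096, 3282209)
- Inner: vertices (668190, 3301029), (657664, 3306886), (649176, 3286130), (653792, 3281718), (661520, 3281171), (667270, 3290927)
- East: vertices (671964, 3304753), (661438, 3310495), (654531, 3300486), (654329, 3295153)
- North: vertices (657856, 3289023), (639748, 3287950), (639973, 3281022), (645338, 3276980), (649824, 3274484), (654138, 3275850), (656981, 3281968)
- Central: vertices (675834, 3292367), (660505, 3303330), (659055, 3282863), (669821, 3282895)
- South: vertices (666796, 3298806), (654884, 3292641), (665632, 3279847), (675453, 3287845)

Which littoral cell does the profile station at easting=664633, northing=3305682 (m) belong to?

East

Cast a ray rightward from (664633, 3305682). For each polygon, the edges (by vertex number in listed order) whose endpoints lie on opposite sides of northing = 3305682, where each meets that height, and whether that is right or left of the point:
Upper: 1–2 at easting≈656683.9 (left), 4–1 at easting≈658813.3 (left) → 0 crossings.
Inner: 1–2 at easting≈659827.8 (left), 2–3 at easting≈657171.6 (left) → 0 crossings.
East: 1–2 at easting≈670261.0 (right), 2–3 at easting≈658116.7 (left) → 1 crossing.
North: no edge straddles that height → 0 crossings.
Central: no edge straddles that height → 0 crossings.
South: no edge straddles that height → 0 crossings.
Only East has an odd count, so the point is inside East.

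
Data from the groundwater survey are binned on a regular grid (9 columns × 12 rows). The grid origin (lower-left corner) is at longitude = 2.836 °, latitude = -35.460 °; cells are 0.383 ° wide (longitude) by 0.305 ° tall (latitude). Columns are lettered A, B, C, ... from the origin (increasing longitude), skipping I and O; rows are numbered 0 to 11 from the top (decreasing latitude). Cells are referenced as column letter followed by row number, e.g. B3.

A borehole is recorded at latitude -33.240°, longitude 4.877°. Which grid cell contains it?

Column index: ⌊(4.877 − 2.836) / 0.383⌋ = ⌊5.329⌋ = 5 → column F
Row offset from origin: ⌊(-33.240 − -35.460) / 0.305⌋ = ⌊7.279⌋ = 7 → row 4 (counted from top)

F4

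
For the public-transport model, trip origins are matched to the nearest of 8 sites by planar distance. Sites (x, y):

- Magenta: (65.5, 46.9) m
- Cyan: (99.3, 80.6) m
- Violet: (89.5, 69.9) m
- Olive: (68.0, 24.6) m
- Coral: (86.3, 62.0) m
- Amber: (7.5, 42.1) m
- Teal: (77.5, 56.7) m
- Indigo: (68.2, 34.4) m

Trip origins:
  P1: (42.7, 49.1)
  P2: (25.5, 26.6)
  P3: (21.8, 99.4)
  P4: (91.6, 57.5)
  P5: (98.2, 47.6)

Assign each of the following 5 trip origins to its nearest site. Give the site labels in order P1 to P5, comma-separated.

P1 → Magenta (d²=524.68)
P2 → Amber (d²=564.25)
P3 → Amber (d²=3487.78)
P4 → Coral (d²=48.34)
P5 → Coral (d²=348.97)

Magenta, Amber, Amber, Coral, Coral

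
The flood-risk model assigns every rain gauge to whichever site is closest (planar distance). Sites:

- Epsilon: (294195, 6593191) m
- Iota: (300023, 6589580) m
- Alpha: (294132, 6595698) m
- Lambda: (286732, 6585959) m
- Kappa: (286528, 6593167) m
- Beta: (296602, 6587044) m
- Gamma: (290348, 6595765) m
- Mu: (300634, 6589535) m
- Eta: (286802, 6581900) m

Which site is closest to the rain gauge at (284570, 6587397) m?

Lambda

Squared distances to each site:
Epsilon: 126211061.000; Iota: 243560698.000; Alpha: 160338445.000; Lambda: 6742088.000; Kappa: 37126664.000; Beta: 144893633.000; Gamma: 103408708.000; Mu: 262623140.000; Eta: 35198833.000.
Minimum at Lambda.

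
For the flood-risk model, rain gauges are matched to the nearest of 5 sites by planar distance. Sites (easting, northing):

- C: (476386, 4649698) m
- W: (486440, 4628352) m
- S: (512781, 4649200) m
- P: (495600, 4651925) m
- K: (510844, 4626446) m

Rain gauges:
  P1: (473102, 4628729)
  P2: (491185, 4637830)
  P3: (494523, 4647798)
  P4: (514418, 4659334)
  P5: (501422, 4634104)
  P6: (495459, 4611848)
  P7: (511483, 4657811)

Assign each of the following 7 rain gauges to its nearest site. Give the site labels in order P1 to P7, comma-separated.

W, W, P, S, K, W, S

P1 → W (d²=178044373.00)
P2 → W (d²=112347509.00)
P3 → P (d²=18192058.00)
P4 → S (d²=105377725.00)
P5 → K (d²=147419048.00)
P6 → W (d²=353724377.00)
P7 → S (d²=75834125.00)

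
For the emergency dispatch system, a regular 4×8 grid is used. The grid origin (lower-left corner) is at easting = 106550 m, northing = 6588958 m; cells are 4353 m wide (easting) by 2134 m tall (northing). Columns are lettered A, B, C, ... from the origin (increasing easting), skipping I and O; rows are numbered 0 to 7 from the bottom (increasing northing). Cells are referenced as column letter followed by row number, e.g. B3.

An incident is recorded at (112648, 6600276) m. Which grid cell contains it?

B5

Column index: ⌊(112648 − 106550) / 4353⌋ = ⌊1.401⌋ = 1 → column B
Row offset from origin: ⌊(6600276 − 6588958) / 2134⌋ = ⌊5.304⌋ = 5 → row 5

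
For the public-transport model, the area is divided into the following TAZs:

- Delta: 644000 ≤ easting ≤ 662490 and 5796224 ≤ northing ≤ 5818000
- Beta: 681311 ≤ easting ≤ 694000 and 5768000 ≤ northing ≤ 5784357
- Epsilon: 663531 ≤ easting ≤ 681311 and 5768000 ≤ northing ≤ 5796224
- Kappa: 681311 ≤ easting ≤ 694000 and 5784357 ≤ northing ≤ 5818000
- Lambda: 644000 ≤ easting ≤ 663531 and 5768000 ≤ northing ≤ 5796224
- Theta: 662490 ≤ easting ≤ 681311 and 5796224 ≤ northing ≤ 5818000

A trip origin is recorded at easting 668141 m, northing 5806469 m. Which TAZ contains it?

Theta

The point has easting = 668141 and northing = 5806469.
Only Theta satisfies 662490 ≤ easting ≤ 681311 and 5796224 ≤ northing ≤ 5818000.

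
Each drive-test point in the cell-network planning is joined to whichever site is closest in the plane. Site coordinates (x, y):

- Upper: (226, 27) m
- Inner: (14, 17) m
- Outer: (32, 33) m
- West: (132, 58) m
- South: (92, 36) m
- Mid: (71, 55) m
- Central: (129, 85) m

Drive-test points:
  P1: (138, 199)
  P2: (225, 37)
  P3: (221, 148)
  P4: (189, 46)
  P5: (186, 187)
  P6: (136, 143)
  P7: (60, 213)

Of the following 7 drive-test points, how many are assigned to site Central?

P1 → Central
P2 → Upper
P3 → Central
P4 → Upper
P5 → Central
P6 → Central
P7 → Central
5 of the 7 go to Central.

5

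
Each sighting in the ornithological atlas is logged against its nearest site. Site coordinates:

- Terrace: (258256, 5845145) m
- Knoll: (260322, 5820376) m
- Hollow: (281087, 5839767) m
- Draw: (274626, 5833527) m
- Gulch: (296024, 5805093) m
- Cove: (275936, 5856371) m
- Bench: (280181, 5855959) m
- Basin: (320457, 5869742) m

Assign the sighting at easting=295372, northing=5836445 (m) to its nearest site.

Hollow

Squared distances to each site:
Terrace: 1453287456.000; Knoll: 1486715261.000; Hollow: 215096909.000; Draw: 438911240.000; Gulch: 983373008.000; Cove: 774803572.000; Bench: 611562677.000; Basin: 1737947434.000.
Minimum at Hollow.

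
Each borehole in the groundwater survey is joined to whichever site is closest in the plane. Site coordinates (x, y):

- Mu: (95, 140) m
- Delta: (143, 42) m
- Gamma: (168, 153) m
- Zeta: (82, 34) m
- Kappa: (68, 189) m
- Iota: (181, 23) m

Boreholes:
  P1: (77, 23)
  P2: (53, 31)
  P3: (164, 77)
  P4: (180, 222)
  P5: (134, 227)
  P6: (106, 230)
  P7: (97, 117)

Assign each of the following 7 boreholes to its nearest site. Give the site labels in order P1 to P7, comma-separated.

P1 → Zeta (d²=146.00)
P2 → Zeta (d²=850.00)
P3 → Delta (d²=1666.00)
P4 → Gamma (d²=4905.00)
P5 → Kappa (d²=5800.00)
P6 → Kappa (d²=3125.00)
P7 → Mu (d²=533.00)

Zeta, Zeta, Delta, Gamma, Kappa, Kappa, Mu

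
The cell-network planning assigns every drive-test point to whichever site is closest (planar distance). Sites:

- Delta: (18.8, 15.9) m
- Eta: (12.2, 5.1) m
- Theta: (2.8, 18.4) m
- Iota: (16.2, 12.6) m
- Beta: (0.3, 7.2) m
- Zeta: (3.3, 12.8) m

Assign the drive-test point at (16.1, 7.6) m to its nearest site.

Squared distances to each site:
Delta: 76.180; Eta: 21.460; Theta: 293.530; Iota: 25.010; Beta: 249.800; Zeta: 190.880.
Minimum at Eta.

Eta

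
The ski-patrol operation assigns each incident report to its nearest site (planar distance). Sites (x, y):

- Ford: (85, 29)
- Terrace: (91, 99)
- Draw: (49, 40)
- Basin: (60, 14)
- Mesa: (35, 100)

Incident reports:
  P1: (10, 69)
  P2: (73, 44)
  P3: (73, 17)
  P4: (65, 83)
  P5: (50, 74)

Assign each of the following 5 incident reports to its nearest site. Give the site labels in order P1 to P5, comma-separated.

Mesa, Ford, Basin, Terrace, Mesa

P1 → Mesa (d²=1586.00)
P2 → Ford (d²=369.00)
P3 → Basin (d²=178.00)
P4 → Terrace (d²=932.00)
P5 → Mesa (d²=901.00)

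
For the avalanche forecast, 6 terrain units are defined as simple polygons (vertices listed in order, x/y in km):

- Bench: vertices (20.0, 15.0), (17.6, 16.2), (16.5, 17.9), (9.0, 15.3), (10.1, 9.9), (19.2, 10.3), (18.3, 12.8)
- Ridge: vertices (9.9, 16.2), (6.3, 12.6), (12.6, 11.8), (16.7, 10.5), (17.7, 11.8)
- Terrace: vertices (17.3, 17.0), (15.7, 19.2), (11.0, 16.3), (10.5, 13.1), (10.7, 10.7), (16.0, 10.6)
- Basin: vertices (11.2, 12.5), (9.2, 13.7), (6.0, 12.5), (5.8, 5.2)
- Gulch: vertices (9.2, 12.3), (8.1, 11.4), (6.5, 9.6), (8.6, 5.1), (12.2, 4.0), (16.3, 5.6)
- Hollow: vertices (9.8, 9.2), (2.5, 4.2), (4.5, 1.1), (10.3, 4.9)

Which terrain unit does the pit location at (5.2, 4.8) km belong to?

Cast a ray rightward from (5.2, 4.8). For each polygon, the edges (by vertex number in listed order) whose endpoints lie on opposite sides of y = 4.8, where each meets that height, and whether that is right or left of the point:
Bench: no edge straddles that height → 0 crossings.
Ridge: no edge straddles that height → 0 crossings.
Terrace: no edge straddles that height → 0 crossings.
Basin: no edge straddles that height → 0 crossings.
Gulch: 4–5 at x≈9.58 (right), 5–6 at x≈14.25 (right) → 2 crossings.
Hollow: 1–2 at x≈3.38 (left), 3–4 at x≈10.15 (right) → 1 crossing.
Only Hollow has an odd count, so the point is inside Hollow.

Hollow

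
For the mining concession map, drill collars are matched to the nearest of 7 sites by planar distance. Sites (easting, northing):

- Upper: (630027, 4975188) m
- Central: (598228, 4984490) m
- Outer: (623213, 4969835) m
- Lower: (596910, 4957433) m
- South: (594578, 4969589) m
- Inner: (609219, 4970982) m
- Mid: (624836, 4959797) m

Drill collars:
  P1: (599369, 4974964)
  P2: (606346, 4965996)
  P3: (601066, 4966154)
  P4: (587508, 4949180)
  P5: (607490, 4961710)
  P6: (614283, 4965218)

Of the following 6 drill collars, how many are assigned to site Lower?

1

P1 → South
P2 → Inner
P3 → South
P4 → Lower
P5 → Inner
P6 → Inner
1 of the 6 goes to Lower.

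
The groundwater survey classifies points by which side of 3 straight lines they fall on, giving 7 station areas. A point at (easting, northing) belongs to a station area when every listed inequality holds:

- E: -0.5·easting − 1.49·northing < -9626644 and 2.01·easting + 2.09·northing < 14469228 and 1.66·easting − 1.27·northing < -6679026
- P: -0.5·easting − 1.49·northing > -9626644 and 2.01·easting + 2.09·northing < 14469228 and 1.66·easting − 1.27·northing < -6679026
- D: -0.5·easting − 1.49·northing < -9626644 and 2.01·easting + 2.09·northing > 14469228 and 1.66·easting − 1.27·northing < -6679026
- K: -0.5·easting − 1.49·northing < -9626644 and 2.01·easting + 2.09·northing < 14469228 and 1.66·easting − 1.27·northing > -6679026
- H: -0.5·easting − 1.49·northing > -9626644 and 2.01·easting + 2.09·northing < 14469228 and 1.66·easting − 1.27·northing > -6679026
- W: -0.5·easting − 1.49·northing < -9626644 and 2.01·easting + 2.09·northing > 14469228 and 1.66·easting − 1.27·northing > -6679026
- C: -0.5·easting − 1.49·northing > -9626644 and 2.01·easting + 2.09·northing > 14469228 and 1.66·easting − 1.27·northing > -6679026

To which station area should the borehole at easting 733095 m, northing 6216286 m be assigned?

-0.5·733095 − 1.49·6216286 = -9628813.640, which is < -9626644
2.01·733095 + 2.09·6216286 = 14465558.690, which is < 14469228
1.66·733095 − 1.27·6216286 = -6677745.520, which is > -6679026
This sign pattern matches K.

K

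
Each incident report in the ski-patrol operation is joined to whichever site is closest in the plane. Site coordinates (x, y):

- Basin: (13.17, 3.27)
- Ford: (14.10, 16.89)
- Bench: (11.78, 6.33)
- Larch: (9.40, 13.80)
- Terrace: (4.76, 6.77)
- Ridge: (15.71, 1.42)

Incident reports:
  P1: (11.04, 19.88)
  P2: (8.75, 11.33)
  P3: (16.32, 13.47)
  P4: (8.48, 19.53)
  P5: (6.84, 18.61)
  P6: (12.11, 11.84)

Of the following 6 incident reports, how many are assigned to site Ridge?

0

P1 → Ford
P2 → Larch
P3 → Ford
P4 → Larch
P5 → Larch
P6 → Larch
0 of the 6 go to Ridge.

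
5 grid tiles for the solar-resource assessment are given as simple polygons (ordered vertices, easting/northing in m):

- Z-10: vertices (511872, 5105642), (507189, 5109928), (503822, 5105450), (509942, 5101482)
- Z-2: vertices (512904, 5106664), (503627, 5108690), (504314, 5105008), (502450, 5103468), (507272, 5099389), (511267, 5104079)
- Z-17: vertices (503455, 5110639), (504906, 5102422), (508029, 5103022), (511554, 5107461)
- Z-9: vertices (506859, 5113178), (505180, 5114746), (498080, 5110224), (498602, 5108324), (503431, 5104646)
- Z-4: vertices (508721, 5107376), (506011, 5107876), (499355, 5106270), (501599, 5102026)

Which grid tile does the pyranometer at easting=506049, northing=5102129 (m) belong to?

Cast a ray rightward from (506049, 5102129). For each polygon, the edges (by vertex number in listed order) whose endpoints lie on opposite sides of northing = 5102129, where each meets that height, and whether that is right or left of the point:
Z-10: 3–4 at easting≈508944.1 (right), 4–1 at easting≈510242.2 (right) → 2 crossings.
Z-2: 4–5 at easting≈504032.9 (left), 5–6 at easting≈509606.0 (right) → 1 crossing.
Z-17: no edge straddles that height → 0 crossings.
Z-9: no edge straddles that height → 0 crossings.
Z-4: 3–4 at easting≈501544.5 (left), 4–1 at easting≈501736.1 (left) → 0 crossings.
Only Z-2 has an odd count, so the point is inside Z-2.

Z-2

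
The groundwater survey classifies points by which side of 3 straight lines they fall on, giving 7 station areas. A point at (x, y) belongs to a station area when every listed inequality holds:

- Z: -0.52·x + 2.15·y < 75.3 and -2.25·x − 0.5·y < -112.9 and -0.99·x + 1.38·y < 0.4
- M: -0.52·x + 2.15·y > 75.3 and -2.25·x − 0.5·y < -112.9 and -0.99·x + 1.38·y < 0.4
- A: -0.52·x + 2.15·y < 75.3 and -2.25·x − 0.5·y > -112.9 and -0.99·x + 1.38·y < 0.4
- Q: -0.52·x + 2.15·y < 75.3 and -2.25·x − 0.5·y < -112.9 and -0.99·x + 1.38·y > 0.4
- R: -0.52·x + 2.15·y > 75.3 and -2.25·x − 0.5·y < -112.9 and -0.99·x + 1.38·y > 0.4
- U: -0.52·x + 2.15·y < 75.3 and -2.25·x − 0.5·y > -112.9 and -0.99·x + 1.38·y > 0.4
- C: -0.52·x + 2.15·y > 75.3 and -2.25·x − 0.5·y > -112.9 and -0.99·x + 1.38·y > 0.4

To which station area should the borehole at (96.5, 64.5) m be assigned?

M

-0.52·96.5 + 2.15·64.5 = 88.495, which is > 75.3
-2.25·96.5 − 0.5·64.5 = -249.375, which is < -112.9
-0.99·96.5 + 1.38·64.5 = -6.525, which is < 0.4
This sign pattern matches M.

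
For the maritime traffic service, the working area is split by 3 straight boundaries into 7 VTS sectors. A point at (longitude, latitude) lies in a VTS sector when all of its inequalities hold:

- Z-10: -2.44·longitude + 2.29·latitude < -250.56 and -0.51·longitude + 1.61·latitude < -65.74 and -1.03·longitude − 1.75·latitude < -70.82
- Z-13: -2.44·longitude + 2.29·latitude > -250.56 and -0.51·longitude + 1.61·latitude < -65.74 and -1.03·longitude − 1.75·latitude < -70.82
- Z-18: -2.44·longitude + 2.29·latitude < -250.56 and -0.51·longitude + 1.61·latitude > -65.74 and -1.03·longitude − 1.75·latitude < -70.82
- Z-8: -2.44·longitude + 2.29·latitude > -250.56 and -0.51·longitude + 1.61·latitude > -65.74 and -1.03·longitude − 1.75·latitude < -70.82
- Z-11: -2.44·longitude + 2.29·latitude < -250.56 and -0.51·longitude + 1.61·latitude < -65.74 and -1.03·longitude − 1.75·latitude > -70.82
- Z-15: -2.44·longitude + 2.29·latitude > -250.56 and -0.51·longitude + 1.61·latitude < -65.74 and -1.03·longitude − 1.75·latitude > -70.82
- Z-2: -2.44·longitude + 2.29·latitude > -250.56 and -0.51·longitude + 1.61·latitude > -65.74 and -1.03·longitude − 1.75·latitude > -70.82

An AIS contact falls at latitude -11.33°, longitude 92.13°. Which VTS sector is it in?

Z-18

-2.44·92.13 + 2.29·-11.33 = -250.743, which is < -250.56
-0.51·92.13 + 1.61·-11.33 = -65.228, which is > -65.74
-1.03·92.13 − 1.75·-11.33 = -75.066, which is < -70.82
This sign pattern matches Z-18.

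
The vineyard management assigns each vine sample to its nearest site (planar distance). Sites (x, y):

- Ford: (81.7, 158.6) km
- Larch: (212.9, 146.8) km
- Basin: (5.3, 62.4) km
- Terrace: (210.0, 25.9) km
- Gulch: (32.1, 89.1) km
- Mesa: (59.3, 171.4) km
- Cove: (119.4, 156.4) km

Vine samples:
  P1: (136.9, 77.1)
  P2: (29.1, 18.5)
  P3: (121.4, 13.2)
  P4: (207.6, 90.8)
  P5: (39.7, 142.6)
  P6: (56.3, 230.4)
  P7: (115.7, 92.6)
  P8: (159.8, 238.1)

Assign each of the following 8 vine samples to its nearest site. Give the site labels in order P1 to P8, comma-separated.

Cove, Basin, Terrace, Larch, Mesa, Mesa, Cove, Cove

P1 → Cove (d²=6594.74)
P2 → Basin (d²=2493.65)
P3 → Terrace (d²=8011.25)
P4 → Larch (d²=3164.09)
P5 → Mesa (d²=1213.60)
P6 → Mesa (d²=3490.00)
P7 → Cove (d²=4084.13)
P8 → Cove (d²=8307.05)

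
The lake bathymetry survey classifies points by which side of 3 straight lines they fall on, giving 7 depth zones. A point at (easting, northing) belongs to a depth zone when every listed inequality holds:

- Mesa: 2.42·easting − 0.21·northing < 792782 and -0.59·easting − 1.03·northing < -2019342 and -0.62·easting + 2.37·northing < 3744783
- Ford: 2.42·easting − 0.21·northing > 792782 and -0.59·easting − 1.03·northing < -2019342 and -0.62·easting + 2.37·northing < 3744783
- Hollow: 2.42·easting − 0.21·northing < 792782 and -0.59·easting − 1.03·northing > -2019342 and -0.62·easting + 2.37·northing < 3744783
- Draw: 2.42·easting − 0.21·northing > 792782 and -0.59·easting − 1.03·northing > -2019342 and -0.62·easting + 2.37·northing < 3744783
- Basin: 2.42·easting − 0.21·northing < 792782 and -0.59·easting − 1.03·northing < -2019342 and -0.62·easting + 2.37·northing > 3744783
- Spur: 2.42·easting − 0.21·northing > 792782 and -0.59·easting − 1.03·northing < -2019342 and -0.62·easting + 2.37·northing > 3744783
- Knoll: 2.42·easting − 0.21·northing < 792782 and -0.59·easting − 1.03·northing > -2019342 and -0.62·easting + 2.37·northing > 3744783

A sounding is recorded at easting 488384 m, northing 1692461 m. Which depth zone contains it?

Ford

2.42·488384 − 0.21·1692461 = 826472.470, which is > 792782
-0.59·488384 − 1.03·1692461 = -2031381.390, which is < -2019342
-0.62·488384 + 2.37·1692461 = 3708334.490, which is < 3744783
This sign pattern matches Ford.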